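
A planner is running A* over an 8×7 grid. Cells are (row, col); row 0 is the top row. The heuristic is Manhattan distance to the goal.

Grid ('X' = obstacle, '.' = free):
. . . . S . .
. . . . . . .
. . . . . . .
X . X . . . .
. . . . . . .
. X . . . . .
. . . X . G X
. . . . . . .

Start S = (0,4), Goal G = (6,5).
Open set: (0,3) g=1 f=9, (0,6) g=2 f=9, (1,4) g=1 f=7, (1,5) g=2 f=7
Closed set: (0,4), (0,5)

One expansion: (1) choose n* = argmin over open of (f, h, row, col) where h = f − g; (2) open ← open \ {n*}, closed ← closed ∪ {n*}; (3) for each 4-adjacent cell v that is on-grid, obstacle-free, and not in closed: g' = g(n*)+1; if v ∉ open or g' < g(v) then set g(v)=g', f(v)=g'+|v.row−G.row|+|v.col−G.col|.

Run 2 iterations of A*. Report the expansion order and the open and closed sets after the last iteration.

order=[(1,5) → (2,5)]; open=[(0,3) g=1 f=9, (0,6) g=2 f=9, (1,4) g=1 f=7, (1,6) g=3 f=9, (2,4) g=4 f=9, (2,6) g=4 f=9, (3,5) g=4 f=7]; closed=[(0,4), (0,5), (1,5), (2,5)]

step 1: expand (1,5) (f=7, h=5) → closed; open now [(0,3) g=1 f=9, (0,6) g=2 f=9, (1,4) g=1 f=7, (1,6) g=3 f=9, (2,5) g=3 f=7]
step 2: expand (2,5) (f=7, h=4) → closed; open now [(0,3) g=1 f=9, (0,6) g=2 f=9, (1,4) g=1 f=7, (1,6) g=3 f=9, (2,4) g=4 f=9, (2,6) g=4 f=9, (3,5) g=4 f=7]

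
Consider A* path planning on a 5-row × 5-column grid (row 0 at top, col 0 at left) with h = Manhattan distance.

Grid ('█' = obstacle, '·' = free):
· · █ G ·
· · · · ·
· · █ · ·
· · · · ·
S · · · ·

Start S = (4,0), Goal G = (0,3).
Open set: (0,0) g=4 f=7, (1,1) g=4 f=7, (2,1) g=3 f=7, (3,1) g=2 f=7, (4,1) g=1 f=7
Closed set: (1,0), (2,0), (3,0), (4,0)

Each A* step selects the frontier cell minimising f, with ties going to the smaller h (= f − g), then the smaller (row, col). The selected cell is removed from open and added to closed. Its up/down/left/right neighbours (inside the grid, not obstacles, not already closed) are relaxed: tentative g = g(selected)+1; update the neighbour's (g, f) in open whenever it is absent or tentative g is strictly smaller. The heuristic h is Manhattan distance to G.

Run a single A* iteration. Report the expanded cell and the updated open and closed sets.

step 1: expand (0,0) (f=7, h=3) → closed; open now [(0,1) g=5 f=7, (1,1) g=4 f=7, (2,1) g=3 f=7, (3,1) g=2 f=7, (4,1) g=1 f=7]

expanded=(0,0); open=[(0,1) g=5 f=7, (1,1) g=4 f=7, (2,1) g=3 f=7, (3,1) g=2 f=7, (4,1) g=1 f=7]; closed=[(0,0), (1,0), (2,0), (3,0), (4,0)]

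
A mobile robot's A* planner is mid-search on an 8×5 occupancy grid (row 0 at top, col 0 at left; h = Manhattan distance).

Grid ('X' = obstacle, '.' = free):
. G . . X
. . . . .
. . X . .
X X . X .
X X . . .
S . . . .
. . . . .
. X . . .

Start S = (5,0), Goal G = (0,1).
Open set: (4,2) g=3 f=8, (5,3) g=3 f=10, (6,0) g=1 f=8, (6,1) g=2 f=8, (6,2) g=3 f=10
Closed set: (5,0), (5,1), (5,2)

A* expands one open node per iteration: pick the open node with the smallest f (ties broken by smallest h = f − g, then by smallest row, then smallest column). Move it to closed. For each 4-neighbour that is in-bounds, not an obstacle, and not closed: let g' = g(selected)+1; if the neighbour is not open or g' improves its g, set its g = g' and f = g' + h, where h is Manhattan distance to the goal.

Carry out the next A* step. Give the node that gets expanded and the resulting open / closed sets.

expanded=(4,2); open=[(3,2) g=4 f=8, (4,3) g=4 f=10, (5,3) g=3 f=10, (6,0) g=1 f=8, (6,1) g=2 f=8, (6,2) g=3 f=10]; closed=[(4,2), (5,0), (5,1), (5,2)]

step 1: expand (4,2) (f=8, h=5) → closed; open now [(3,2) g=4 f=8, (4,3) g=4 f=10, (5,3) g=3 f=10, (6,0) g=1 f=8, (6,1) g=2 f=8, (6,2) g=3 f=10]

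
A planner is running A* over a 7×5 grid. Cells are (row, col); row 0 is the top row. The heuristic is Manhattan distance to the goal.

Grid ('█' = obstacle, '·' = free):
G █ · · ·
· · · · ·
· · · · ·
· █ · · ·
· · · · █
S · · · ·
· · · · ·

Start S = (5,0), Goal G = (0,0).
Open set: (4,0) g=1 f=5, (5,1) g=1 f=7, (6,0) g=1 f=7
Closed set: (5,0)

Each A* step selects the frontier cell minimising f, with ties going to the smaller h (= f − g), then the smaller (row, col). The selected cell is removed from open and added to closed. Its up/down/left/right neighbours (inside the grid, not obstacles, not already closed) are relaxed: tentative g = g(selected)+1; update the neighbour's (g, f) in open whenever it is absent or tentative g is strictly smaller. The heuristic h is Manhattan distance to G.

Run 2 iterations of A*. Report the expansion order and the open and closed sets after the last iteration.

step 1: expand (4,0) (f=5, h=4) → closed; open now [(3,0) g=2 f=5, (4,1) g=2 f=7, (5,1) g=1 f=7, (6,0) g=1 f=7]
step 2: expand (3,0) (f=5, h=3) → closed; open now [(2,0) g=3 f=5, (4,1) g=2 f=7, (5,1) g=1 f=7, (6,0) g=1 f=7]

order=[(4,0) → (3,0)]; open=[(2,0) g=3 f=5, (4,1) g=2 f=7, (5,1) g=1 f=7, (6,0) g=1 f=7]; closed=[(3,0), (4,0), (5,0)]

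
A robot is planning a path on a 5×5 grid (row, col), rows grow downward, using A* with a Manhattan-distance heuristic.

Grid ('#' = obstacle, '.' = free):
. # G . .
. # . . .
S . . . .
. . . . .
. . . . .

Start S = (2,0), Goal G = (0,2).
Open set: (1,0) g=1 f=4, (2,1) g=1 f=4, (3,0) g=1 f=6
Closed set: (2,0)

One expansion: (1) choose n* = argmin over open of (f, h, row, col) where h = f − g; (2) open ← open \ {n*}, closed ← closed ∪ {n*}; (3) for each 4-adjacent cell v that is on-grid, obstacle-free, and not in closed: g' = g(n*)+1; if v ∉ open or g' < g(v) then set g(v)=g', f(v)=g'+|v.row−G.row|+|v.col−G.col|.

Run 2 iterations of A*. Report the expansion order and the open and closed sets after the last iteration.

order=[(1,0) → (0,0)]; open=[(2,1) g=1 f=4, (3,0) g=1 f=6]; closed=[(0,0), (1,0), (2,0)]

step 1: expand (1,0) (f=4, h=3) → closed; open now [(0,0) g=2 f=4, (2,1) g=1 f=4, (3,0) g=1 f=6]
step 2: expand (0,0) (f=4, h=2) → closed; open now [(2,1) g=1 f=4, (3,0) g=1 f=6]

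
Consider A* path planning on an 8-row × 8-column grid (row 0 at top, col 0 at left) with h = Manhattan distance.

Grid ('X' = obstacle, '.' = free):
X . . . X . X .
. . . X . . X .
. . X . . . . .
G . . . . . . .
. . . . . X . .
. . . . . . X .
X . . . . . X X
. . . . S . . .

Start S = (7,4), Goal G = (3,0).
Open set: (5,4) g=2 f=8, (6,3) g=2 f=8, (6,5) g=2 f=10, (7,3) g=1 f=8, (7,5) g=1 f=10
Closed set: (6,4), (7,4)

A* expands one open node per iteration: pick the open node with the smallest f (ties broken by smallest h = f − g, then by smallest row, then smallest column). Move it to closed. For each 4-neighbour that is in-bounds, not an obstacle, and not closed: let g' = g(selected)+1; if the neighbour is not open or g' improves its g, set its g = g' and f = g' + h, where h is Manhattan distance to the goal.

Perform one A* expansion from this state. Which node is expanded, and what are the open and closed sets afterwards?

step 1: expand (5,4) (f=8, h=6) → closed; open now [(4,4) g=3 f=8, (5,3) g=3 f=8, (5,5) g=3 f=10, (6,3) g=2 f=8, (6,5) g=2 f=10, (7,3) g=1 f=8, (7,5) g=1 f=10]

expanded=(5,4); open=[(4,4) g=3 f=8, (5,3) g=3 f=8, (5,5) g=3 f=10, (6,3) g=2 f=8, (6,5) g=2 f=10, (7,3) g=1 f=8, (7,5) g=1 f=10]; closed=[(5,4), (6,4), (7,4)]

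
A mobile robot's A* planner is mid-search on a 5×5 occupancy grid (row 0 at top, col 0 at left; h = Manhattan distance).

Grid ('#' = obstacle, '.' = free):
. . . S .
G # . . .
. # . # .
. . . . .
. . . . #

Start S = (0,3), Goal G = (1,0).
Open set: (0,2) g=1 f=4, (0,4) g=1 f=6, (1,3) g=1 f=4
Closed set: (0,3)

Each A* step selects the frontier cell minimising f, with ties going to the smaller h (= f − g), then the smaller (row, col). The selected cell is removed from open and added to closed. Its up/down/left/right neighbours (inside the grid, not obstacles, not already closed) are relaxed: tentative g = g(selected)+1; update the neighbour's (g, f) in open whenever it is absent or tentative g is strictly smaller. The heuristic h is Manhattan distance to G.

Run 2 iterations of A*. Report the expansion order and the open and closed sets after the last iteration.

step 1: expand (0,2) (f=4, h=3) → closed; open now [(0,1) g=2 f=4, (0,4) g=1 f=6, (1,2) g=2 f=4, (1,3) g=1 f=4]
step 2: expand (0,1) (f=4, h=2) → closed; open now [(0,0) g=3 f=4, (0,4) g=1 f=6, (1,2) g=2 f=4, (1,3) g=1 f=4]

order=[(0,2) → (0,1)]; open=[(0,0) g=3 f=4, (0,4) g=1 f=6, (1,2) g=2 f=4, (1,3) g=1 f=4]; closed=[(0,1), (0,2), (0,3)]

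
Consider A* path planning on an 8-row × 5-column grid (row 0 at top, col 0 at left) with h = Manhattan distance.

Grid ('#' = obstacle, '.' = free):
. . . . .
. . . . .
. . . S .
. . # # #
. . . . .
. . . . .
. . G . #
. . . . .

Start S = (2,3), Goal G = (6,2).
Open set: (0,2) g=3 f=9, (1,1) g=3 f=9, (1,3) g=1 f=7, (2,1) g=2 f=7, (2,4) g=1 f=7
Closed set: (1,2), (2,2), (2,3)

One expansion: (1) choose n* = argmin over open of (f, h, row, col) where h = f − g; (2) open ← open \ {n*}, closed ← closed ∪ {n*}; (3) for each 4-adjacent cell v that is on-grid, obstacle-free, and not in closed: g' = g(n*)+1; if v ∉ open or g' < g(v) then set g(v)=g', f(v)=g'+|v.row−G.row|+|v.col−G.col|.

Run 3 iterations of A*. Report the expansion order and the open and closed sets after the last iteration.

order=[(2,1) → (3,1) → (4,1)]; open=[(0,2) g=3 f=9, (1,1) g=3 f=9, (1,3) g=1 f=7, (2,0) g=3 f=9, (2,4) g=1 f=7, (3,0) g=4 f=9, (4,0) g=5 f=9, (4,2) g=5 f=7, (5,1) g=5 f=7]; closed=[(1,2), (2,1), (2,2), (2,3), (3,1), (4,1)]

step 1: expand (2,1) (f=7, h=5) → closed; open now [(0,2) g=3 f=9, (1,1) g=3 f=9, (1,3) g=1 f=7, (2,0) g=3 f=9, (2,4) g=1 f=7, (3,1) g=3 f=7]
step 2: expand (3,1) (f=7, h=4) → closed; open now [(0,2) g=3 f=9, (1,1) g=3 f=9, (1,3) g=1 f=7, (2,0) g=3 f=9, (2,4) g=1 f=7, (3,0) g=4 f=9, (4,1) g=4 f=7]
step 3: expand (4,1) (f=7, h=3) → closed; open now [(0,2) g=3 f=9, (1,1) g=3 f=9, (1,3) g=1 f=7, (2,0) g=3 f=9, (2,4) g=1 f=7, (3,0) g=4 f=9, (4,0) g=5 f=9, (4,2) g=5 f=7, (5,1) g=5 f=7]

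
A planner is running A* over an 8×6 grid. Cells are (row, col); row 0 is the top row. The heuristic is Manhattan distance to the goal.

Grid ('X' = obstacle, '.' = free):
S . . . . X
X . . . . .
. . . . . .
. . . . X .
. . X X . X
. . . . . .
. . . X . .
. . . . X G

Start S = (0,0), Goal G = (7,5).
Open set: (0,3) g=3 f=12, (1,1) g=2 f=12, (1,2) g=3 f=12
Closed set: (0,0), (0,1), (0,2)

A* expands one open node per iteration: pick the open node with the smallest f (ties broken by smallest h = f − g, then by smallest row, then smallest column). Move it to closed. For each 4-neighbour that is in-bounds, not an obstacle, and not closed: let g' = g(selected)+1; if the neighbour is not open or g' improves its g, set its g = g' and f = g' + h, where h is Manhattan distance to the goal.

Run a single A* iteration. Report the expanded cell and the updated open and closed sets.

expanded=(0,3); open=[(0,4) g=4 f=12, (1,1) g=2 f=12, (1,2) g=3 f=12, (1,3) g=4 f=12]; closed=[(0,0), (0,1), (0,2), (0,3)]

step 1: expand (0,3) (f=12, h=9) → closed; open now [(0,4) g=4 f=12, (1,1) g=2 f=12, (1,2) g=3 f=12, (1,3) g=4 f=12]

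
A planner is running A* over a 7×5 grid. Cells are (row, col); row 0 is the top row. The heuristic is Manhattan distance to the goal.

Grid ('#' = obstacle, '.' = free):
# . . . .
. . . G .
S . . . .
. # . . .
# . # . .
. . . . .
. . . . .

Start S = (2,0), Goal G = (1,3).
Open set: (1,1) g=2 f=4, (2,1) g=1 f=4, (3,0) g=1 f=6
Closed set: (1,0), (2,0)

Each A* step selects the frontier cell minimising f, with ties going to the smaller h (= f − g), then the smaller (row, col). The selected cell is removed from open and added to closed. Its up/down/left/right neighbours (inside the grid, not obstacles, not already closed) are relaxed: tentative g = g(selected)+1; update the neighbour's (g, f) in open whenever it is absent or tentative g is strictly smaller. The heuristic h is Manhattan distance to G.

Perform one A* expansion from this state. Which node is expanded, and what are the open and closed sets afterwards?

step 1: expand (1,1) (f=4, h=2) → closed; open now [(0,1) g=3 f=6, (1,2) g=3 f=4, (2,1) g=1 f=4, (3,0) g=1 f=6]

expanded=(1,1); open=[(0,1) g=3 f=6, (1,2) g=3 f=4, (2,1) g=1 f=4, (3,0) g=1 f=6]; closed=[(1,0), (1,1), (2,0)]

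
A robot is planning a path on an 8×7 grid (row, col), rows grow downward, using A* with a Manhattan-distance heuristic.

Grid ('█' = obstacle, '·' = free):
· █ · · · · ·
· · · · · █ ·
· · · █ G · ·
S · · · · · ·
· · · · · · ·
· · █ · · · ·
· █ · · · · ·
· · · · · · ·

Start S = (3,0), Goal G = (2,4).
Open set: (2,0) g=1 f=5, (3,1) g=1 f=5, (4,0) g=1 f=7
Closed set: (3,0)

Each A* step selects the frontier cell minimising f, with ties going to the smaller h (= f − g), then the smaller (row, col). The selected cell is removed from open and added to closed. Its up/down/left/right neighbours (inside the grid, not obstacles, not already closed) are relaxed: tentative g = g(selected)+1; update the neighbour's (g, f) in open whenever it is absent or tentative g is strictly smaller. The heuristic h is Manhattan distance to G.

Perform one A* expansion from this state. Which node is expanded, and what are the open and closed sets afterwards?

expanded=(2,0); open=[(1,0) g=2 f=7, (2,1) g=2 f=5, (3,1) g=1 f=5, (4,0) g=1 f=7]; closed=[(2,0), (3,0)]

step 1: expand (2,0) (f=5, h=4) → closed; open now [(1,0) g=2 f=7, (2,1) g=2 f=5, (3,1) g=1 f=5, (4,0) g=1 f=7]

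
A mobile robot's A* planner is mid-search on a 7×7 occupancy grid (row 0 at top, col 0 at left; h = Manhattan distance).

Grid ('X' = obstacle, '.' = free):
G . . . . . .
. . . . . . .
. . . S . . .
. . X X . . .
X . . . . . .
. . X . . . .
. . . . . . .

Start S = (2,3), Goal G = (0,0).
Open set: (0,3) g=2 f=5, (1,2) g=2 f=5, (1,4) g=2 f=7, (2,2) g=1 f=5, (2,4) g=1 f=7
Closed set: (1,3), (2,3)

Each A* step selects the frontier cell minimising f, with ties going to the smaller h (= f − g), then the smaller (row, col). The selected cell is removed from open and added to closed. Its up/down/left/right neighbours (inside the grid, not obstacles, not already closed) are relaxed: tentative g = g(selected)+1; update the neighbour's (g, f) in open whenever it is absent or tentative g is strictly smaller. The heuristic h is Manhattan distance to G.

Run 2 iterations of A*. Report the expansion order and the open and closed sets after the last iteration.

step 1: expand (0,3) (f=5, h=3) → closed; open now [(0,2) g=3 f=5, (0,4) g=3 f=7, (1,2) g=2 f=5, (1,4) g=2 f=7, (2,2) g=1 f=5, (2,4) g=1 f=7]
step 2: expand (0,2) (f=5, h=2) → closed; open now [(0,1) g=4 f=5, (0,4) g=3 f=7, (1,2) g=2 f=5, (1,4) g=2 f=7, (2,2) g=1 f=5, (2,4) g=1 f=7]

order=[(0,3) → (0,2)]; open=[(0,1) g=4 f=5, (0,4) g=3 f=7, (1,2) g=2 f=5, (1,4) g=2 f=7, (2,2) g=1 f=5, (2,4) g=1 f=7]; closed=[(0,2), (0,3), (1,3), (2,3)]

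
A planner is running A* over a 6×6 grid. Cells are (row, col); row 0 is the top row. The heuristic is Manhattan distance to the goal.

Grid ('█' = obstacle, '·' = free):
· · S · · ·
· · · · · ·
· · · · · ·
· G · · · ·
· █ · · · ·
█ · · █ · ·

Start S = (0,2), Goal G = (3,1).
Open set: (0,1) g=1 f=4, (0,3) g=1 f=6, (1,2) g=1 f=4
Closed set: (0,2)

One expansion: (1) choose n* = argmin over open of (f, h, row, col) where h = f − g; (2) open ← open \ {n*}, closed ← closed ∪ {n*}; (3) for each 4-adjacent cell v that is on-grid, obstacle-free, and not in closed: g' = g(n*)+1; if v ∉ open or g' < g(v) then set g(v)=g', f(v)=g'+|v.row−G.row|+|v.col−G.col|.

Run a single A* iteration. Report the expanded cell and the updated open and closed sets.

step 1: expand (0,1) (f=4, h=3) → closed; open now [(0,0) g=2 f=6, (0,3) g=1 f=6, (1,1) g=2 f=4, (1,2) g=1 f=4]

expanded=(0,1); open=[(0,0) g=2 f=6, (0,3) g=1 f=6, (1,1) g=2 f=4, (1,2) g=1 f=4]; closed=[(0,1), (0,2)]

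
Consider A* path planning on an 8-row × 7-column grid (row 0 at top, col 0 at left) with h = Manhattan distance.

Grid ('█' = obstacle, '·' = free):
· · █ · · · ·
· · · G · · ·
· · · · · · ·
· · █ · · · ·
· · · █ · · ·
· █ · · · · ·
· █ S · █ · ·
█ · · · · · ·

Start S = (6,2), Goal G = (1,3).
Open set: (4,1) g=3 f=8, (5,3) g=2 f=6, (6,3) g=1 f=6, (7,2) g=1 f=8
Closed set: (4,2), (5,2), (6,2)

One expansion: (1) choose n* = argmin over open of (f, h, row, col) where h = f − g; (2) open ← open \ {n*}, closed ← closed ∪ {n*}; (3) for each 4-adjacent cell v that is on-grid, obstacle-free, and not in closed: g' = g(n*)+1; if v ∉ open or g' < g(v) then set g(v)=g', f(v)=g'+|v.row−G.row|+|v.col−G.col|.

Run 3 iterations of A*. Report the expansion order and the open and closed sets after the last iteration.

step 1: expand (5,3) (f=6, h=4) → closed; open now [(4,1) g=3 f=8, (5,4) g=3 f=8, (6,3) g=1 f=6, (7,2) g=1 f=8]
step 2: expand (6,3) (f=6, h=5) → closed; open now [(4,1) g=3 f=8, (5,4) g=3 f=8, (7,2) g=1 f=8, (7,3) g=2 f=8]
step 3: expand (4,1) (f=8, h=5) → closed; open now [(3,1) g=4 f=8, (4,0) g=4 f=10, (5,4) g=3 f=8, (7,2) g=1 f=8, (7,3) g=2 f=8]

order=[(5,3) → (6,3) → (4,1)]; open=[(3,1) g=4 f=8, (4,0) g=4 f=10, (5,4) g=3 f=8, (7,2) g=1 f=8, (7,3) g=2 f=8]; closed=[(4,1), (4,2), (5,2), (5,3), (6,2), (6,3)]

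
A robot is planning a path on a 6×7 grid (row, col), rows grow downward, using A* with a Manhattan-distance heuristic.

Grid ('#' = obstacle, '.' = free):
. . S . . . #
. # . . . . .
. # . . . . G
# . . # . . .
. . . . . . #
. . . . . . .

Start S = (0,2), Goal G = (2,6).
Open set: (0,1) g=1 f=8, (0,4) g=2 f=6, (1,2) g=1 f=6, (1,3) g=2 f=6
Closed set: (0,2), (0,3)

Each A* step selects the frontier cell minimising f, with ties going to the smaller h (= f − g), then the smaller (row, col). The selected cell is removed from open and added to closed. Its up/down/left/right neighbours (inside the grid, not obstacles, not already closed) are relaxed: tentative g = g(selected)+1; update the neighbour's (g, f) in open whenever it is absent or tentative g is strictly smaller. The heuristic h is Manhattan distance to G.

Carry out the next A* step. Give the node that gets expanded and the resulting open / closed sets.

step 1: expand (0,4) (f=6, h=4) → closed; open now [(0,1) g=1 f=8, (0,5) g=3 f=6, (1,2) g=1 f=6, (1,3) g=2 f=6, (1,4) g=3 f=6]

expanded=(0,4); open=[(0,1) g=1 f=8, (0,5) g=3 f=6, (1,2) g=1 f=6, (1,3) g=2 f=6, (1,4) g=3 f=6]; closed=[(0,2), (0,3), (0,4)]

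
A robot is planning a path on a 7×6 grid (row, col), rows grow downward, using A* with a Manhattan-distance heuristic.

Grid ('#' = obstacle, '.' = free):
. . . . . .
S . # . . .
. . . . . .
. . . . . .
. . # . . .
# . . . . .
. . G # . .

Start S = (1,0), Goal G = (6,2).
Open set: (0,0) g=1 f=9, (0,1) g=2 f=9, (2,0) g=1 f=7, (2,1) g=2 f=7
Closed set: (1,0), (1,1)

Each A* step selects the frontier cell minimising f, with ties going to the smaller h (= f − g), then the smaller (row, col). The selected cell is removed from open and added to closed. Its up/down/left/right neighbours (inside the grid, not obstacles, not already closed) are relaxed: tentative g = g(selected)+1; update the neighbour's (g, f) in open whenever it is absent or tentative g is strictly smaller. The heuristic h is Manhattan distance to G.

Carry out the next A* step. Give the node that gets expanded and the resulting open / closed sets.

step 1: expand (2,1) (f=7, h=5) → closed; open now [(0,0) g=1 f=9, (0,1) g=2 f=9, (2,0) g=1 f=7, (2,2) g=3 f=7, (3,1) g=3 f=7]

expanded=(2,1); open=[(0,0) g=1 f=9, (0,1) g=2 f=9, (2,0) g=1 f=7, (2,2) g=3 f=7, (3,1) g=3 f=7]; closed=[(1,0), (1,1), (2,1)]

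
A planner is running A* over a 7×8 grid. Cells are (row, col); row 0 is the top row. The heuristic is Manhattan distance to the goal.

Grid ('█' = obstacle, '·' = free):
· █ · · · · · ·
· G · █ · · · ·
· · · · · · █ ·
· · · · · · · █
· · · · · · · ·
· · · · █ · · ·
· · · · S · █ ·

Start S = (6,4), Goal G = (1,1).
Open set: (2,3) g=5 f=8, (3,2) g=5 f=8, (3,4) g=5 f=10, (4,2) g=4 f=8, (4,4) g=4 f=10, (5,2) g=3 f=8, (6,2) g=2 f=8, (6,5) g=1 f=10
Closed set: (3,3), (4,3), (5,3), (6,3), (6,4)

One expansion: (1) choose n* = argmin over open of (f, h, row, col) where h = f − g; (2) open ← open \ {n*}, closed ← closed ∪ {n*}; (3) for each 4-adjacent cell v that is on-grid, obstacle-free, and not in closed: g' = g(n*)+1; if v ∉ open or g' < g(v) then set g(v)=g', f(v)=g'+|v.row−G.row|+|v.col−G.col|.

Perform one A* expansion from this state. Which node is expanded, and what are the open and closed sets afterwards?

expanded=(2,3); open=[(2,2) g=6 f=8, (2,4) g=6 f=10, (3,2) g=5 f=8, (3,4) g=5 f=10, (4,2) g=4 f=8, (4,4) g=4 f=10, (5,2) g=3 f=8, (6,2) g=2 f=8, (6,5) g=1 f=10]; closed=[(2,3), (3,3), (4,3), (5,3), (6,3), (6,4)]

step 1: expand (2,3) (f=8, h=3) → closed; open now [(2,2) g=6 f=8, (2,4) g=6 f=10, (3,2) g=5 f=8, (3,4) g=5 f=10, (4,2) g=4 f=8, (4,4) g=4 f=10, (5,2) g=3 f=8, (6,2) g=2 f=8, (6,5) g=1 f=10]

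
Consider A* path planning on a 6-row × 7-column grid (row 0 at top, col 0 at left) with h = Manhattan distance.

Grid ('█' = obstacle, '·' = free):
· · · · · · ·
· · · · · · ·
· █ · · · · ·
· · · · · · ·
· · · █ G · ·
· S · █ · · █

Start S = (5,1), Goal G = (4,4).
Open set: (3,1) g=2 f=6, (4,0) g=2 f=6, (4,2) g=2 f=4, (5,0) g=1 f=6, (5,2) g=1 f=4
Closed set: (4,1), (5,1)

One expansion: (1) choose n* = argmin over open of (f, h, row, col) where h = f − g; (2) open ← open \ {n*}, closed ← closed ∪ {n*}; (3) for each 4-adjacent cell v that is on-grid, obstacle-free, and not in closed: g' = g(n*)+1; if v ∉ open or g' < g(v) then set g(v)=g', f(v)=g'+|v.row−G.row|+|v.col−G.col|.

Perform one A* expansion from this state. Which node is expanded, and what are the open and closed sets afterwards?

expanded=(4,2); open=[(3,1) g=2 f=6, (3,2) g=3 f=6, (4,0) g=2 f=6, (5,0) g=1 f=6, (5,2) g=1 f=4]; closed=[(4,1), (4,2), (5,1)]

step 1: expand (4,2) (f=4, h=2) → closed; open now [(3,1) g=2 f=6, (3,2) g=3 f=6, (4,0) g=2 f=6, (5,0) g=1 f=6, (5,2) g=1 f=4]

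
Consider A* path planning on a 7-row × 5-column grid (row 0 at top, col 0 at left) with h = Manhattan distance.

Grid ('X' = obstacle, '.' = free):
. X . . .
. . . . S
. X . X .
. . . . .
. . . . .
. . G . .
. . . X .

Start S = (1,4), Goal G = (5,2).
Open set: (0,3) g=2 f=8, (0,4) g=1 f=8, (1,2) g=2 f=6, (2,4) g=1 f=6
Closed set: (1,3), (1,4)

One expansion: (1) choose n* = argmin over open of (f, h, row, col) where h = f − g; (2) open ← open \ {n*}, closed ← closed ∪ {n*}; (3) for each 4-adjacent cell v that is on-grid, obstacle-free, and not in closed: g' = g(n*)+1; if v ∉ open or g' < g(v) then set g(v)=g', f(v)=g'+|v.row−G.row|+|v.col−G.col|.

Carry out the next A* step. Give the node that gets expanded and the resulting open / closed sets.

step 1: expand (1,2) (f=6, h=4) → closed; open now [(0,2) g=3 f=8, (0,3) g=2 f=8, (0,4) g=1 f=8, (1,1) g=3 f=8, (2,2) g=3 f=6, (2,4) g=1 f=6]

expanded=(1,2); open=[(0,2) g=3 f=8, (0,3) g=2 f=8, (0,4) g=1 f=8, (1,1) g=3 f=8, (2,2) g=3 f=6, (2,4) g=1 f=6]; closed=[(1,2), (1,3), (1,4)]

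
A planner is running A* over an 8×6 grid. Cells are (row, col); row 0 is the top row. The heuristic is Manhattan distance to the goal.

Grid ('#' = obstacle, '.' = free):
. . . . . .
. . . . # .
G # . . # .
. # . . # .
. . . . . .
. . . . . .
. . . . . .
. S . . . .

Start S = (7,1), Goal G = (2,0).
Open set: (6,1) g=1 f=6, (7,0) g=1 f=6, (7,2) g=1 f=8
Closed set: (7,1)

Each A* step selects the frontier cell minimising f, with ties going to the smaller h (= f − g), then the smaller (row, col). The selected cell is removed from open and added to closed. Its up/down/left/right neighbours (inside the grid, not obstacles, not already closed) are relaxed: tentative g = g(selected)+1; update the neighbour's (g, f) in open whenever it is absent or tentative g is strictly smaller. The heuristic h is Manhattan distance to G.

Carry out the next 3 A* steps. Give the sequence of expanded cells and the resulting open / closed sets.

step 1: expand (6,1) (f=6, h=5) → closed; open now [(5,1) g=2 f=6, (6,0) g=2 f=6, (6,2) g=2 f=8, (7,0) g=1 f=6, (7,2) g=1 f=8]
step 2: expand (5,1) (f=6, h=4) → closed; open now [(4,1) g=3 f=6, (5,0) g=3 f=6, (5,2) g=3 f=8, (6,0) g=2 f=6, (6,2) g=2 f=8, (7,0) g=1 f=6, (7,2) g=1 f=8]
step 3: expand (4,1) (f=6, h=3) → closed; open now [(4,0) g=4 f=6, (4,2) g=4 f=8, (5,0) g=3 f=6, (5,2) g=3 f=8, (6,0) g=2 f=6, (6,2) g=2 f=8, (7,0) g=1 f=6, (7,2) g=1 f=8]

order=[(6,1) → (5,1) → (4,1)]; open=[(4,0) g=4 f=6, (4,2) g=4 f=8, (5,0) g=3 f=6, (5,2) g=3 f=8, (6,0) g=2 f=6, (6,2) g=2 f=8, (7,0) g=1 f=6, (7,2) g=1 f=8]; closed=[(4,1), (5,1), (6,1), (7,1)]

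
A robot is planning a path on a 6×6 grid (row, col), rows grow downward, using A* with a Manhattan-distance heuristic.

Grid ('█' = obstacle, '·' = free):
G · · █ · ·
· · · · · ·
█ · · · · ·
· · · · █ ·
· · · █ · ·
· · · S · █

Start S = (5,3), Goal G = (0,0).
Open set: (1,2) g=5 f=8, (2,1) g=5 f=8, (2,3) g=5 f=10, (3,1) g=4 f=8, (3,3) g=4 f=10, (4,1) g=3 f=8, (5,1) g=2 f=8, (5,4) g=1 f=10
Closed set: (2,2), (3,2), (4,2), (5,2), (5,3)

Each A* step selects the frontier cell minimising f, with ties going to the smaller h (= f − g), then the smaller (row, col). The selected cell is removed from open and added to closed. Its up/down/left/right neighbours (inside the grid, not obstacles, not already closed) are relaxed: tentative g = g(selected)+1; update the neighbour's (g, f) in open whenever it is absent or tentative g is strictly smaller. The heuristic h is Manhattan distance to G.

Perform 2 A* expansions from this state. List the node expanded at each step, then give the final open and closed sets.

order=[(1,2) → (0,2)]; open=[(0,1) g=7 f=8, (1,1) g=6 f=8, (1,3) g=6 f=10, (2,1) g=5 f=8, (2,3) g=5 f=10, (3,1) g=4 f=8, (3,3) g=4 f=10, (4,1) g=3 f=8, (5,1) g=2 f=8, (5,4) g=1 f=10]; closed=[(0,2), (1,2), (2,2), (3,2), (4,2), (5,2), (5,3)]

step 1: expand (1,2) (f=8, h=3) → closed; open now [(0,2) g=6 f=8, (1,1) g=6 f=8, (1,3) g=6 f=10, (2,1) g=5 f=8, (2,3) g=5 f=10, (3,1) g=4 f=8, (3,3) g=4 f=10, (4,1) g=3 f=8, (5,1) g=2 f=8, (5,4) g=1 f=10]
step 2: expand (0,2) (f=8, h=2) → closed; open now [(0,1) g=7 f=8, (1,1) g=6 f=8, (1,3) g=6 f=10, (2,1) g=5 f=8, (2,3) g=5 f=10, (3,1) g=4 f=8, (3,3) g=4 f=10, (4,1) g=3 f=8, (5,1) g=2 f=8, (5,4) g=1 f=10]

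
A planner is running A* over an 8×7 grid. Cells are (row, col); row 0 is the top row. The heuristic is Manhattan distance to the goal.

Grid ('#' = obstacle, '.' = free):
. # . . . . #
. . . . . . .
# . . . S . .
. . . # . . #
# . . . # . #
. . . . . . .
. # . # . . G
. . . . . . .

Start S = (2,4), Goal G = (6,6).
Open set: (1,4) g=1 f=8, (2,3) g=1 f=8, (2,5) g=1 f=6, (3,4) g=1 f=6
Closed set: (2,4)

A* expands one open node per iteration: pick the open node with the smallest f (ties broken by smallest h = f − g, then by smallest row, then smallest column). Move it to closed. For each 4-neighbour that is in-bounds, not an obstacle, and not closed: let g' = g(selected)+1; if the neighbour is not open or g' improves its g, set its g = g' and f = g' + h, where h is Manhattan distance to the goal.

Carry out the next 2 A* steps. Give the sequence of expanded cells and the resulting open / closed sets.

step 1: expand (2,5) (f=6, h=5) → closed; open now [(1,4) g=1 f=8, (1,5) g=2 f=8, (2,3) g=1 f=8, (2,6) g=2 f=6, (3,4) g=1 f=6, (3,5) g=2 f=6]
step 2: expand (2,6) (f=6, h=4) → closed; open now [(1,4) g=1 f=8, (1,5) g=2 f=8, (1,6) g=3 f=8, (2,3) g=1 f=8, (3,4) g=1 f=6, (3,5) g=2 f=6]

order=[(2,5) → (2,6)]; open=[(1,4) g=1 f=8, (1,5) g=2 f=8, (1,6) g=3 f=8, (2,3) g=1 f=8, (3,4) g=1 f=6, (3,5) g=2 f=6]; closed=[(2,4), (2,5), (2,6)]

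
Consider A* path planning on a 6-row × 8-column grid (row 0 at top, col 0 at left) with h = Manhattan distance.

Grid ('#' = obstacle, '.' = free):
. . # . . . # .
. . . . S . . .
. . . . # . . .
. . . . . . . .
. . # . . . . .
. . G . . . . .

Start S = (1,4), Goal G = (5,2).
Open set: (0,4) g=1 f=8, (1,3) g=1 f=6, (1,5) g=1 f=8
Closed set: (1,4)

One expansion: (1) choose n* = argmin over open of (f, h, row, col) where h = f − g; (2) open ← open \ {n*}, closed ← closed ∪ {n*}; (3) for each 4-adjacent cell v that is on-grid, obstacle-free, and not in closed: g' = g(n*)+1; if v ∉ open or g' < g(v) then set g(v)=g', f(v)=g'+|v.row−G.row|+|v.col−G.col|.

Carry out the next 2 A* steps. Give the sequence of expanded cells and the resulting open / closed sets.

order=[(1,3) → (1,2)]; open=[(0,3) g=2 f=8, (0,4) g=1 f=8, (1,1) g=3 f=8, (1,5) g=1 f=8, (2,2) g=3 f=6, (2,3) g=2 f=6]; closed=[(1,2), (1,3), (1,4)]

step 1: expand (1,3) (f=6, h=5) → closed; open now [(0,3) g=2 f=8, (0,4) g=1 f=8, (1,2) g=2 f=6, (1,5) g=1 f=8, (2,3) g=2 f=6]
step 2: expand (1,2) (f=6, h=4) → closed; open now [(0,3) g=2 f=8, (0,4) g=1 f=8, (1,1) g=3 f=8, (1,5) g=1 f=8, (2,2) g=3 f=6, (2,3) g=2 f=6]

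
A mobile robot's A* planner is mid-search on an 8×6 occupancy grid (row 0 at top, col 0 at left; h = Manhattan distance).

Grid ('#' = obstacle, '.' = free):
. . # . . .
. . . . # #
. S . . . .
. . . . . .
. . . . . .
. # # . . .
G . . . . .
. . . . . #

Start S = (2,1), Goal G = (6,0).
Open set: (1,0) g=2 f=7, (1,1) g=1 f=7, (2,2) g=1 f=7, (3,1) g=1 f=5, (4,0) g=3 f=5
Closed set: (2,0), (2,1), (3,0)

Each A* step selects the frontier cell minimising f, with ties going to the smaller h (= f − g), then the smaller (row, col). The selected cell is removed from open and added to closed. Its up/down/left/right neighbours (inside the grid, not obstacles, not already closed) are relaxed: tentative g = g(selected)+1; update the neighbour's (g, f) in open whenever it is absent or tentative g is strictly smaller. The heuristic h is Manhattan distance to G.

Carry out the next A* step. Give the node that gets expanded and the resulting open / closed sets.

expanded=(4,0); open=[(1,0) g=2 f=7, (1,1) g=1 f=7, (2,2) g=1 f=7, (3,1) g=1 f=5, (4,1) g=4 f=7, (5,0) g=4 f=5]; closed=[(2,0), (2,1), (3,0), (4,0)]

step 1: expand (4,0) (f=5, h=2) → closed; open now [(1,0) g=2 f=7, (1,1) g=1 f=7, (2,2) g=1 f=7, (3,1) g=1 f=5, (4,1) g=4 f=7, (5,0) g=4 f=5]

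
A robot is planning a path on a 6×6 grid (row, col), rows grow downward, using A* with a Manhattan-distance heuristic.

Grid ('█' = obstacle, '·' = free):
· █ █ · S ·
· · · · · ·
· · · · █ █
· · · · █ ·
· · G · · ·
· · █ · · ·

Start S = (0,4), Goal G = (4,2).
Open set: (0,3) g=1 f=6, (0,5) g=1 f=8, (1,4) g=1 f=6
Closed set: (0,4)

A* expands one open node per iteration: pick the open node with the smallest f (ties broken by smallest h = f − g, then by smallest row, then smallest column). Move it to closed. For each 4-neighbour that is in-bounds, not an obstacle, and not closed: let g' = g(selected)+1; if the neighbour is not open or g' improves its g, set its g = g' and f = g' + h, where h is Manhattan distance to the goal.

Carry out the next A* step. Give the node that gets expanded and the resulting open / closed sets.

step 1: expand (0,3) (f=6, h=5) → closed; open now [(0,5) g=1 f=8, (1,3) g=2 f=6, (1,4) g=1 f=6]

expanded=(0,3); open=[(0,5) g=1 f=8, (1,3) g=2 f=6, (1,4) g=1 f=6]; closed=[(0,3), (0,4)]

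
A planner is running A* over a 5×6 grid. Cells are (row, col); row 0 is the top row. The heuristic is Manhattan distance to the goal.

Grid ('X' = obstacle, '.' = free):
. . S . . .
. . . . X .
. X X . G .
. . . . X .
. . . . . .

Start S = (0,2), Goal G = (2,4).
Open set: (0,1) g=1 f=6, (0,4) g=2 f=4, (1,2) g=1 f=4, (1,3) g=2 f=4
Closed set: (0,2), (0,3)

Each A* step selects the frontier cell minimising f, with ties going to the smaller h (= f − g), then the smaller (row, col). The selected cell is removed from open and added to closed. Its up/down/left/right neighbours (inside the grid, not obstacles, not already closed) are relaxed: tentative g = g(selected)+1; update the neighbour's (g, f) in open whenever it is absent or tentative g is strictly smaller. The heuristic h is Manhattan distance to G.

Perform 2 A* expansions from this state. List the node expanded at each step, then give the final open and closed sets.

step 1: expand (0,4) (f=4, h=2) → closed; open now [(0,1) g=1 f=6, (0,5) g=3 f=6, (1,2) g=1 f=4, (1,3) g=2 f=4]
step 2: expand (1,3) (f=4, h=2) → closed; open now [(0,1) g=1 f=6, (0,5) g=3 f=6, (1,2) g=1 f=4, (2,3) g=3 f=4]

order=[(0,4) → (1,3)]; open=[(0,1) g=1 f=6, (0,5) g=3 f=6, (1,2) g=1 f=4, (2,3) g=3 f=4]; closed=[(0,2), (0,3), (0,4), (1,3)]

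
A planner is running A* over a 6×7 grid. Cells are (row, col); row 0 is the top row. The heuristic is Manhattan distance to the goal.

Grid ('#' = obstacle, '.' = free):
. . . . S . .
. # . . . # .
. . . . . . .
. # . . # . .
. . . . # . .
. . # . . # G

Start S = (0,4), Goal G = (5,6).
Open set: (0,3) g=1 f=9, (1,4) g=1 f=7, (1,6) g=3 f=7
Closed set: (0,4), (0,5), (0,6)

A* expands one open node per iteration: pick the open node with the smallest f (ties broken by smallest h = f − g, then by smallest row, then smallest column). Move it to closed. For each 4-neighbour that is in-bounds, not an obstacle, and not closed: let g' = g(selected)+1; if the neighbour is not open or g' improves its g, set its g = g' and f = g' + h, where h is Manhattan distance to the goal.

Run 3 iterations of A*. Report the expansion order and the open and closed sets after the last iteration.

step 1: expand (1,6) (f=7, h=4) → closed; open now [(0,3) g=1 f=9, (1,4) g=1 f=7, (2,6) g=4 f=7]
step 2: expand (2,6) (f=7, h=3) → closed; open now [(0,3) g=1 f=9, (1,4) g=1 f=7, (2,5) g=5 f=9, (3,6) g=5 f=7]
step 3: expand (3,6) (f=7, h=2) → closed; open now [(0,3) g=1 f=9, (1,4) g=1 f=7, (2,5) g=5 f=9, (3,5) g=6 f=9, (4,6) g=6 f=7]

order=[(1,6) → (2,6) → (3,6)]; open=[(0,3) g=1 f=9, (1,4) g=1 f=7, (2,5) g=5 f=9, (3,5) g=6 f=9, (4,6) g=6 f=7]; closed=[(0,4), (0,5), (0,6), (1,6), (2,6), (3,6)]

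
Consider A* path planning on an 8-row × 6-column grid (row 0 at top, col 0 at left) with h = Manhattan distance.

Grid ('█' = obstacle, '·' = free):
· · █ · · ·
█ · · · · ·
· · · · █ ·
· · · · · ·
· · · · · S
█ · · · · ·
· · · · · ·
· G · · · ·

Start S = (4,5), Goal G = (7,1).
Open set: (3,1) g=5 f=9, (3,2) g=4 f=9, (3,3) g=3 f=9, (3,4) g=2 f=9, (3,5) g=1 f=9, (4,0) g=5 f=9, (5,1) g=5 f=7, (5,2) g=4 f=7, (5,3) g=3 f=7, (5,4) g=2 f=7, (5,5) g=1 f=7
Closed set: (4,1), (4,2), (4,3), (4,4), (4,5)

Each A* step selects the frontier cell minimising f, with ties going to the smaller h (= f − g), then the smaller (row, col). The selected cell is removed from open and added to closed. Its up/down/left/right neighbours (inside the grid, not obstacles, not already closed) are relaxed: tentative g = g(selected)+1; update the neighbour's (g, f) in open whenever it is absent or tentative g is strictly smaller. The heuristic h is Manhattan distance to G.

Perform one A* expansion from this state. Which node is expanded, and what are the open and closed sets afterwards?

expanded=(5,1); open=[(3,1) g=5 f=9, (3,2) g=4 f=9, (3,3) g=3 f=9, (3,4) g=2 f=9, (3,5) g=1 f=9, (4,0) g=5 f=9, (5,2) g=4 f=7, (5,3) g=3 f=7, (5,4) g=2 f=7, (5,5) g=1 f=7, (6,1) g=6 f=7]; closed=[(4,1), (4,2), (4,3), (4,4), (4,5), (5,1)]

step 1: expand (5,1) (f=7, h=2) → closed; open now [(3,1) g=5 f=9, (3,2) g=4 f=9, (3,3) g=3 f=9, (3,4) g=2 f=9, (3,5) g=1 f=9, (4,0) g=5 f=9, (5,2) g=4 f=7, (5,3) g=3 f=7, (5,4) g=2 f=7, (5,5) g=1 f=7, (6,1) g=6 f=7]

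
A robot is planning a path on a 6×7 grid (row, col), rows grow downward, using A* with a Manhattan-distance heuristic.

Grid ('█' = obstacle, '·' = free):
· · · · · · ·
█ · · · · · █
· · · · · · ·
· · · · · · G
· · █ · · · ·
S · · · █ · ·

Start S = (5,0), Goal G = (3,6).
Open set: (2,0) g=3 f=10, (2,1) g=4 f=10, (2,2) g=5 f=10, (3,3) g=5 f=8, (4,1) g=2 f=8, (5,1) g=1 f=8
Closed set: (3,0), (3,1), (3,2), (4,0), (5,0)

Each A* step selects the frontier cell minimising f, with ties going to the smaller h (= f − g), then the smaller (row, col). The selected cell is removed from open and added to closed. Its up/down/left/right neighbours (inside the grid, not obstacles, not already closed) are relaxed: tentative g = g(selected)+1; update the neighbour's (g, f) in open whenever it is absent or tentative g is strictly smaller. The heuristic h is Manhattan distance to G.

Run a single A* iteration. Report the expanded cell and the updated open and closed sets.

step 1: expand (3,3) (f=8, h=3) → closed; open now [(2,0) g=3 f=10, (2,1) g=4 f=10, (2,2) g=5 f=10, (2,3) g=6 f=10, (3,4) g=6 f=8, (4,1) g=2 f=8, (4,3) g=6 f=10, (5,1) g=1 f=8]

expanded=(3,3); open=[(2,0) g=3 f=10, (2,1) g=4 f=10, (2,2) g=5 f=10, (2,3) g=6 f=10, (3,4) g=6 f=8, (4,1) g=2 f=8, (4,3) g=6 f=10, (5,1) g=1 f=8]; closed=[(3,0), (3,1), (3,2), (3,3), (4,0), (5,0)]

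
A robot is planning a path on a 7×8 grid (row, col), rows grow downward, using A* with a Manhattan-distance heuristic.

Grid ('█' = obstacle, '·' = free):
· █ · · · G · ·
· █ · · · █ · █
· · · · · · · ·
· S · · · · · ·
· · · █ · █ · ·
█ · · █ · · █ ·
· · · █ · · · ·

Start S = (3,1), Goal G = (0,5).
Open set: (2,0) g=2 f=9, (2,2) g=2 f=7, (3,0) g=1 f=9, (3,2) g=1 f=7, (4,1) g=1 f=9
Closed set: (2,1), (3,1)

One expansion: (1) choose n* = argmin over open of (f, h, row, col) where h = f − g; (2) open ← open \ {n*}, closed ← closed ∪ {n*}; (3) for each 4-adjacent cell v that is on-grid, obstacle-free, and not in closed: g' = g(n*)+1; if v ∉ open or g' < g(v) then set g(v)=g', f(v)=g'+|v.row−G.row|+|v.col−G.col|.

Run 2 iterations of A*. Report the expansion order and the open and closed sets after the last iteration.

order=[(2,2) → (1,2)]; open=[(0,2) g=4 f=7, (1,3) g=4 f=7, (2,0) g=2 f=9, (2,3) g=3 f=7, (3,0) g=1 f=9, (3,2) g=1 f=7, (4,1) g=1 f=9]; closed=[(1,2), (2,1), (2,2), (3,1)]

step 1: expand (2,2) (f=7, h=5) → closed; open now [(1,2) g=3 f=7, (2,0) g=2 f=9, (2,3) g=3 f=7, (3,0) g=1 f=9, (3,2) g=1 f=7, (4,1) g=1 f=9]
step 2: expand (1,2) (f=7, h=4) → closed; open now [(0,2) g=4 f=7, (1,3) g=4 f=7, (2,0) g=2 f=9, (2,3) g=3 f=7, (3,0) g=1 f=9, (3,2) g=1 f=7, (4,1) g=1 f=9]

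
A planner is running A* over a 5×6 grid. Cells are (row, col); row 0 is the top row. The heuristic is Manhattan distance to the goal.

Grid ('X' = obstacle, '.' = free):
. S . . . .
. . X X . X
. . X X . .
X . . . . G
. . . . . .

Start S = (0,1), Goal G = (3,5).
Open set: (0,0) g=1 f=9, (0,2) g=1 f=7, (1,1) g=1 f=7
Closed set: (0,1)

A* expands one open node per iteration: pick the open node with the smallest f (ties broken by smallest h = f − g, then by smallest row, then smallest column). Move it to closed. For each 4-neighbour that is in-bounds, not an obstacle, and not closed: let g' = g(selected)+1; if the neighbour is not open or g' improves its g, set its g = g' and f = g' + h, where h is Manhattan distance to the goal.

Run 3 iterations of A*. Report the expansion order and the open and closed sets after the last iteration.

order=[(0,2) → (0,3) → (0,4)]; open=[(0,0) g=1 f=9, (0,5) g=4 f=7, (1,1) g=1 f=7, (1,4) g=4 f=7]; closed=[(0,1), (0,2), (0,3), (0,4)]

step 1: expand (0,2) (f=7, h=6) → closed; open now [(0,0) g=1 f=9, (0,3) g=2 f=7, (1,1) g=1 f=7]
step 2: expand (0,3) (f=7, h=5) → closed; open now [(0,0) g=1 f=9, (0,4) g=3 f=7, (1,1) g=1 f=7]
step 3: expand (0,4) (f=7, h=4) → closed; open now [(0,0) g=1 f=9, (0,5) g=4 f=7, (1,1) g=1 f=7, (1,4) g=4 f=7]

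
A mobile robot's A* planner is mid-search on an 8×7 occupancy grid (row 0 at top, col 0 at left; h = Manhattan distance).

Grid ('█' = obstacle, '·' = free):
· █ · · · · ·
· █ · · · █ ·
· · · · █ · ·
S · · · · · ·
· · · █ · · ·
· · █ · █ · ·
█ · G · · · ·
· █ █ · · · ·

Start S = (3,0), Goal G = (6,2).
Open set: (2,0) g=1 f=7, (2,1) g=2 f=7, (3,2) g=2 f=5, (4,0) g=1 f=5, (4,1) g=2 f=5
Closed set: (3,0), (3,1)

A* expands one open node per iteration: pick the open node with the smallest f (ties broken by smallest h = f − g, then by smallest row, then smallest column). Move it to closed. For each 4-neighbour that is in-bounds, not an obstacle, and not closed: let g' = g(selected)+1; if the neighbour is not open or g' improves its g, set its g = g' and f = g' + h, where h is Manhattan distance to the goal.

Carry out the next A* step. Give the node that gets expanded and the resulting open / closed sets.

step 1: expand (3,2) (f=5, h=3) → closed; open now [(2,0) g=1 f=7, (2,1) g=2 f=7, (2,2) g=3 f=7, (3,3) g=3 f=7, (4,0) g=1 f=5, (4,1) g=2 f=5, (4,2) g=3 f=5]

expanded=(3,2); open=[(2,0) g=1 f=7, (2,1) g=2 f=7, (2,2) g=3 f=7, (3,3) g=3 f=7, (4,0) g=1 f=5, (4,1) g=2 f=5, (4,2) g=3 f=5]; closed=[(3,0), (3,1), (3,2)]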